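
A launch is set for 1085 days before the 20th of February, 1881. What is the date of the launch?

the 3rd of March, 1878

Count 1085 days before February 20, 1881:
Day-of-year of March 3, 1878: 62.
Day-of-year of February 20, 1881: 51.
1878 has 365 days, so 365 − 62 = 303 days remain in 1878.
Full years: 1879: 365; 1880: 366. Sum = 731.
Total: 303 + 731 + 51 = 1085 days.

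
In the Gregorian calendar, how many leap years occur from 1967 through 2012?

12

Years divisible by 4 in [1967, 2012]: 1968, 1972, 1976, 1980, 1984, 1988, 1992, 1996, 2000, 2004, 2008, 2012.
2000 is divisible by 400, so still leap.
No century exceptions apply. Count: 12.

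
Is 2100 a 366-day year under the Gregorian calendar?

No

2100 is not a leap year (divisible by 100 but not 400).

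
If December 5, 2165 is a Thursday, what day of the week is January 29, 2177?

Wednesday

Day-of-year of December 5, 2165: 339.
Day-of-year of January 29, 2177: 29.
2165 has 365 days, so 365 − 339 = 26 days remain in 2165.
Full years 2166–2176: 8 common + 3 leap = 8×365 + 3×366 = 4018 days.
Total: 26 + 4018 + 29 = 4073 days.
4073 mod 7 = 6, so 6 days after Thursday is Wednesday.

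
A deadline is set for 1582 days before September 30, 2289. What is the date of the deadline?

June 1, 2285

Count 1582 days before September 30, 2289:
Day-of-year of June 1, 2285: 152.
Day-of-year of September 30, 2289: 273.
2285 has 365 days, so 365 − 152 = 213 days remain in 2285.
Full years: 2286: 365; 2287: 365; 2288: 366. Sum = 1096.
Total: 213 + 1096 + 273 = 1582 days.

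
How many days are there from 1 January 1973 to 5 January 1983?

Day-of-year of January 1, 1973: 1.
Day-of-year of January 5, 1983: 5.
1973 has 365 days, so 365 − 1 = 364 days remain in 1973.
Full years 1974–1982: 7 common + 2 leap = 7×365 + 2×366 = 3287 days.
Total: 364 + 3287 + 5 = 3656 days.

3656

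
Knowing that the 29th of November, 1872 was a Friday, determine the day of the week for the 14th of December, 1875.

November 29, 1872 → November 29, 1873: 365 days.
November 29, 1873 → November 29, 1874: 365 days.
November 29, 1874 → November 29, 1875: 365 days.
November 1875: 30 − 29 = 1 day remains.
December 1–14, 1875: 14 days.
Residual: 15 days.
Total: 1110 days.
1110 mod 7 = 4, so 4 days after Friday is Tuesday.

Tuesday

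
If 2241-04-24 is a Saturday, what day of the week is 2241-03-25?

Count forward from the earlier date (March 25, 2241) to the later (April 24, 2241):
March 2241: 31 − 25 = 6 days remain.
April 1–24, 2241: 24 days.
Total: 6 + 24 = 30 days.
30 mod 7 = 2, so 2 days before Saturday is Thursday.

Thursday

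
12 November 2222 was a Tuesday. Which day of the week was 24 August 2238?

Friday

From November 12, 2222 to November 12, 2237: 15 years, of which 4 contain a Feb 29 — 11×365 + 4×366 = 5479 days.
November 2237: 30 − 12 = 18 days remain.
Then December (31), January (31), February 2238 (28), March (31), April (30), May (31), June (30), July (31): 31 + 31 + 28 + 31 + 30 + 31 + 30 + 31 = 243 days.
August 1–24, 2238: 24 days.
Residual: 285 days.
Total: 5764 days.
5764 mod 7 = 3, so 3 days after Tuesday is Friday.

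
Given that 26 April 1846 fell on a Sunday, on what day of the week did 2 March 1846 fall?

Count forward from the earlier date (March 2, 1846) to the later (April 26, 1846):
March 1846: 31 − 2 = 29 days remain.
April 1–26, 1846: 26 days.
Total: 29 + 26 = 55 days.
55 mod 7 = 6, so 6 days before Sunday is Monday.

Monday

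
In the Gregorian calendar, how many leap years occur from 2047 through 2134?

Years divisible by 4: 2048, 2052, …, 2132 — 22 in all.
Of these, 2100 is divisible by 100 but not 400, so not leap.
Leap years: 22 − 1 = 21.

21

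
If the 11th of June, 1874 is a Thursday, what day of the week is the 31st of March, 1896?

Tuesday

From June 11, 1874 to June 11, 1895: 21 years, of which 5 contain a Feb 29 — 16×365 + 5×366 = 7670 days.
June 1895: 30 − 11 = 19 days remain.
Then July (31), August (31), September (30), October (31), November (30), December (31), January (31), February 1896 (29): 31 + 31 + 30 + 31 + 30 + 31 + 31 + 29 = 244 days.
March 1–31, 1896: 31 days.
Residual: 294 days.
Total: 7964 days.
7964 mod 7 = 5, so 5 days after Thursday is Tuesday.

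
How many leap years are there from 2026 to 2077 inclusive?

13

Years divisible by 4: 2028, 2032, …, 2076 — 13 in all.
No century exceptions apply. Count: 13.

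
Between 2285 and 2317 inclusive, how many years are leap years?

Years divisible by 4 in [2285, 2317]: 2288, 2292, 2296, 2300, 2304, 2308, 2312, 2316.
Of these, 2300 is divisible by 100 but not 400, so not leap.
Leap years: 8 − 1 = 7.

7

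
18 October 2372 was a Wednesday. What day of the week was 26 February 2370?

Thursday

Count forward from the earlier date (February 26, 2370) to the later (October 18, 2372):
Day-of-year of February 26, 2370: 57.
Day-of-year of October 18, 2372: 292.
2370 has 365 days, so 365 − 57 = 308 days remain in 2370.
Full years: 2371: 365. Sum = 365.
Total: 308 + 365 + 292 = 965 days.
965 mod 7 = 6, so 6 days before Wednesday is Thursday.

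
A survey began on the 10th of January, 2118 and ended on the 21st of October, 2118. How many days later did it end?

284

January 2118: 31 − 10 = 21 days remain.
Then February 2118 (28), March (31), April (30), May (31), June (30), July (31), August (31), September (30): 28 + 31 + 30 + 31 + 30 + 31 + 31 + 30 = 242 days.
October 1–21, 2118: 21 days.
Total: 21 + 242 + 21 = 284 days.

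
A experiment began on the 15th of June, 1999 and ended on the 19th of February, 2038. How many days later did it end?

14129

Day-of-year of June 15, 1999: 166.
Day-of-year of February 19, 2038: 50.
1999 has 365 days, so 365 − 166 = 199 days remain in 1999.
Full years 2000–2037: 28 common + 10 leap = 28×365 + 10×366 = 13880 days.
Total: 199 + 13880 + 50 = 14129 days.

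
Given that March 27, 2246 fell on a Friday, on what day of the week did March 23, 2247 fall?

Tuesday

March 2246: 31 − 27 = 4 days remain.
Then 11 full months totalling 334 days.
March 1–23, 2247: 23 days.
Total: 4 + 334 + 23 = 361 days.
361 mod 7 = 4, so 4 days after Friday is Tuesday.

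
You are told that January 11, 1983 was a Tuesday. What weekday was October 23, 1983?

January 1983: 31 − 11 = 20 days remain.
Then February 1983 (28), March (31), April (30), May (31), June (30), July (31), August (31), September (30): 28 + 31 + 30 + 31 + 30 + 31 + 31 + 30 = 242 days.
October 1–23, 1983: 23 days.
Total: 20 + 242 + 23 = 285 days.
285 mod 7 = 5, so 5 days after Tuesday is Sunday.

Sunday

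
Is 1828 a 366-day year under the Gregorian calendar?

1828 is a leap year.

Yes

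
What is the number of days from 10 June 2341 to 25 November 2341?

168

June 2341: 30 − 10 = 20 days remain.
Then July (31), August (31), September (30), October (31): 31 + 31 + 30 + 31 = 123 days.
November 1–25, 2341: 25 days.
Total: 20 + 123 + 25 = 168 days.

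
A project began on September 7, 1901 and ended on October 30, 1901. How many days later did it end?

53

September 1901: 30 − 7 = 23 days remain.
October 1–30, 1901: 30 days.
Total: 23 + 30 = 53 days.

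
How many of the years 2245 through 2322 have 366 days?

18

Years divisible by 4: 2248, 2252, …, 2320 — 19 in all.
Of these, 2300 is divisible by 100 but not 400, so not leap.
Leap years: 19 − 1 = 18.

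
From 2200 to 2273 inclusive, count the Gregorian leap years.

18

Years divisible by 4: 2200, 2204, …, 2272 — 19 in all.
Of these, 2200 is divisible by 100 but not 400, so not leap.
Leap years: 19 − 1 = 18.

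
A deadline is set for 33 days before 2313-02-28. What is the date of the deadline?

2313-01-26

Count 33 days before February 28, 2313:
January 2313: 31 − 26 = 5 days remain.
February 1–28, 2313: 28 days (2313 is not a leap year).
Total: 5 + 28 = 33 days.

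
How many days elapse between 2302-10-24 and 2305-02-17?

847

October 24, 2302 → October 24, 2303: 365 days.
October 24, 2303 → October 24, 2304: 366 days (2304 is a leap year).
October 2304: 31 − 24 = 7 days remain.
Then November (30), December (31), January (31): 30 + 31 + 31 = 92 days.
February 1–17, 2305: 17 days (2305 is not a leap year).
Residual: 116 days.
Total: 847 days.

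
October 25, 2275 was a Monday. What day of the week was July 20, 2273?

Sunday

Count forward from the earlier date (July 20, 2273) to the later (October 25, 2275):
Day-of-year of July 20, 2273: 201.
Day-of-year of October 25, 2275: 298.
2273 has 365 days, so 365 − 201 = 164 days remain in 2273.
Full years: 2274: 365. Sum = 365.
Total: 164 + 365 + 298 = 827 days.
827 mod 7 = 1, so 1 day before Monday is Sunday.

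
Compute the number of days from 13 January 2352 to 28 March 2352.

75

January 2352: 31 − 13 = 18 days remain.
Then February 2352 (29): 29 days.
March 1–28, 2352: 28 days.
Total: 18 + 29 + 28 = 75 days.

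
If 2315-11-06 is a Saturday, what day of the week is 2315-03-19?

Friday

Count forward from the earlier date (March 19, 2315) to the later (November 6, 2315):
March 2315: 31 − 19 = 12 days remain.
Then April (30), May (31), June (30), July (31), August (31), September (30), October (31): 30 + 31 + 30 + 31 + 31 + 30 + 31 = 214 days.
November 1–6, 2315: 6 days.
Total: 12 + 214 + 6 = 232 days.
232 mod 7 = 1, so 1 day before Saturday is Friday.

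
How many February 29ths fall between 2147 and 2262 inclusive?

Years divisible by 4: 2148, 2152, …, 2260 — 29 in all.
Of these, 2200 is divisible by 100 but not 400, so not leap.
Leap years: 29 − 1 = 28.

28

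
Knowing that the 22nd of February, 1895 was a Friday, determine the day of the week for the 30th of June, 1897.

February 22, 1895 → February 22, 1896: 365 days.
February 22, 1896 → February 22, 1897: 366 days (1896 is a leap year).
February 1897: 28 − 22 = 6 days remain (1897 is not a leap year, so February has 28 days).
Then March (31), April (30), May (31): 31 + 30 + 31 = 92 days.
June 1–30, 1897: 30 days.
Residual: 128 days.
Total: 859 days.
859 mod 7 = 5, so 5 days after Friday is Wednesday.

Wednesday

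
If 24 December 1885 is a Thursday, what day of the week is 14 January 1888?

Day-of-year of December 24, 1885: 358.
Day-of-year of January 14, 1888: 14.
1885 has 365 days, so 365 − 358 = 7 days remain in 1885.
Full years: 1886: 365; 1887: 365. Sum = 730.
Total: 7 + 730 + 14 = 751 days.
751 mod 7 = 2, so 2 days after Thursday is Saturday.

Saturday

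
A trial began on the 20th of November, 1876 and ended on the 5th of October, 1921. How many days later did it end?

Day-of-year of November 20, 1876: 325.
Day-of-year of October 5, 1921: 278.
1876 has 366 days, so 366 − 325 = 41 days remain in 1876.
Full years 1877–1920: 34 common + 10 leap = 34×365 + 10×366 = 16070 days.
Total: 41 + 16070 + 278 = 16389 days.

16389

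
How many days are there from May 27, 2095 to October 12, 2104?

From May 27, 2095 to May 27, 2104: 9 years, of which 2 contain a Feb 29 — 7×365 + 2×366 = 3287 days.
(2100 is not a leap year (divisible by 100 but not 400).)
May 2104: 31 − 27 = 4 days remain.
Then June (30), July (31), August (31), September (30): 30 + 31 + 31 + 30 = 122 days.
October 1–12, 2104: 12 days.
Residual: 138 days.
Total: 3425 days.

3425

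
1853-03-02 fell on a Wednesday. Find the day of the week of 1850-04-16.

Tuesday

Count forward from the earlier date (April 16, 1850) to the later (March 2, 1853):
Day-of-year of April 16, 1850: 106.
Day-of-year of March 2, 1853: 61.
1850 has 365 days, so 365 − 106 = 259 days remain in 1850.
Full years: 1851: 365; 1852: 366. Sum = 731.
Total: 259 + 731 + 61 = 1051 days.
1051 mod 7 = 1, so 1 day before Wednesday is Tuesday.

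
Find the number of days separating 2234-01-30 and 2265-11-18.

11615

From January 30, 2234 to January 30, 2265: 31 years, of which 8 contain a Feb 29 — 23×365 + 8×366 = 11323 days.
January 2265: 31 − 30 = 1 day remains.
Then 9 full months totalling 273 days.
November 1–18, 2265: 18 days.
Residual: 292 days.
Total: 11615 days.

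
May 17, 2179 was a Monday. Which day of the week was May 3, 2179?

Count forward from the earlier date (May 3, 2179) to the later (May 17, 2179):
Within May 2179: 17 − 3 = 14 days.
14 is a multiple of 7, so May 3, 2179 falls on the same weekday: Monday.

Monday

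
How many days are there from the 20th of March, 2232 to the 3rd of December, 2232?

March 2232: 31 − 20 = 11 days remain.
Then April (30), May (31), June (30), July (31), August (31), September (30), October (31), November (30): 30 + 31 + 30 + 31 + 31 + 30 + 31 + 30 = 244 days.
December 1–3, 2232: 3 days.
Total: 11 + 244 + 3 = 258 days.

258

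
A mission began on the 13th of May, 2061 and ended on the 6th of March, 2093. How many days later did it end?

11620

From May 13, 2061 to May 13, 2092: 31 years, of which 8 contain a Feb 29 — 23×365 + 8×366 = 11323 days.
May 2092: 31 − 13 = 18 days remain.
Then 9 full months totalling 273 days.
March 1–6, 2093: 6 days.
Residual: 297 days.
Total: 11620 days.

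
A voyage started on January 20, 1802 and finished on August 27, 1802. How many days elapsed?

January 1802: 31 − 20 = 11 days remain.
Then February 1802 (28), March (31), April (30), May (31), June (30), July (31): 28 + 31 + 30 + 31 + 30 + 31 = 181 days.
August 1–27, 1802: 27 days.
Total: 11 + 181 + 27 = 219 days.

219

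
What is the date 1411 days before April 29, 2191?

June 18, 2187

Count 1411 days before April 29, 2191:
Day-of-year of June 18, 2187: 169.
Day-of-year of April 29, 2191: 119.
2187 has 365 days, so 365 − 169 = 196 days remain in 2187.
Full years: 2188: 366; 2189: 365; 2190: 365. Sum = 1096.
Total: 196 + 1096 + 119 = 1411 days.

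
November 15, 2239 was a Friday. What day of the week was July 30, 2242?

November 15, 2239 → November 15, 2240: 366 days (2240 is a leap year).
November 15, 2240 → November 15, 2241: 365 days.
November 2241: 30 − 15 = 15 days remain.
Then December (31), January (31), February 2242 (28), March (31), April (30), May (31), June (30): 31 + 31 + 28 + 31 + 30 + 31 + 30 = 212 days.
July 1–30, 2242: 30 days.
Residual: 257 days.
Total: 988 days.
988 mod 7 = 1, so 1 day after Friday is Saturday.

Saturday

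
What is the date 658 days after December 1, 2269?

September 20, 2271

Count 658 days after December 1, 2269:
December 1, 2269 → December 1, 2270: 365 days.
December 2270: 31 − 1 = 30 days remain.
Then January (31), February 2271 (28), March (31), April (30), May (31), June (30), July (31), August (31): 31 + 28 + 31 + 30 + 31 + 30 + 31 + 31 = 243 days.
September 1–20, 2271: 20 days.
Residual: 293 days.
Total: 658 days.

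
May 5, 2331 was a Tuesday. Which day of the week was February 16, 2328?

Thursday

Count forward from the earlier date (February 16, 2328) to the later (May 5, 2331):
February 16, 2328 → February 16, 2329: 366 days (2328 is a leap year).
February 16, 2329 → February 16, 2330: 365 days.
February 16, 2330 → February 16, 2331: 365 days.
February 2331: 28 − 16 = 12 days remain (2331 is not a leap year, so February has 28 days).
Then March (31), April (30): 31 + 30 = 61 days.
May 1–5, 2331: 5 days.
Residual: 78 days.
Total: 1174 days.
1174 mod 7 = 5, so 5 days before Tuesday is Thursday.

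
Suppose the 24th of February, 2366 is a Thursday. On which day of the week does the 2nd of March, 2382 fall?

Tuesday

From February 24, 2366 to February 24, 2382: 16 years, of which 4 contain a Feb 29 — 12×365 + 4×366 = 5844 days.
February 2382: 28 − 24 = 4 days remain (2382 is not a leap year, so February has 28 days).
March 1–2, 2382: 2 days.
Residual: 6 days.
Total: 5850 days.
5850 mod 7 = 5, so 5 days after Thursday is Tuesday.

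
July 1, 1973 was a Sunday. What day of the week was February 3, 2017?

From July 1, 1973 to July 1, 2016: 43 years, of which 11 contain a Feb 29 — 32×365 + 11×366 = 15706 days.
(2000 is a leap year (divisible by 400).)
July 2016: 31 − 1 = 30 days remain.
Then August (31), September (30), October (31), November (30), December (31), January (31): 31 + 30 + 31 + 30 + 31 + 31 = 184 days.
February 1–3, 2017: 3 days (2017 is not a leap year).
Residual: 217 days.
Total: 15923 days.
15923 mod 7 = 5, so 5 days after Sunday is Friday.

Friday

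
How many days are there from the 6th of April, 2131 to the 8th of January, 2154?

From April 6, 2131 to April 6, 2153: 22 years, of which 6 contain a Feb 29 — 16×365 + 6×366 = 8036 days.
April 2153: 30 − 6 = 24 days remain.
Then May (31), June (30), July (31), August (31), September (30), October (31), November (30), December (31): 31 + 30 + 31 + 31 + 30 + 31 + 30 + 31 = 245 days.
January 1–8, 2154: 8 days.
Residual: 277 days.
Total: 8313 days.

8313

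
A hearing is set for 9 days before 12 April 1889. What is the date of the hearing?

3 April 1889

Count 9 days before April 12, 1889:
Within April 1889: 12 − 3 = 9 days.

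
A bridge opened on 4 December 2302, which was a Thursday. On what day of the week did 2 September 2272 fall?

Monday

Count forward from the earlier date (September 2, 2272) to the later (December 4, 2302):
Day-of-year of September 2, 2272: 246.
Day-of-year of December 4, 2302: 338.
2272 has 366 days, so 366 − 246 = 120 days remain in 2272.
Full years 2273–2301: 23 common + 6 leap = 23×365 + 6×366 = 10591 days.
Total: 120 + 10591 + 338 = 11049 days.
11049 mod 7 = 3, so 3 days before Thursday is Monday.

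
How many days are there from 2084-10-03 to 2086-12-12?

800

Day-of-year of October 3, 2084: 277.
Day-of-year of December 12, 2086: 346.
2084 has 366 days, so 366 − 277 = 89 days remain in 2084.
Full years: 2085: 365. Sum = 365.
Total: 89 + 365 + 346 = 800 days.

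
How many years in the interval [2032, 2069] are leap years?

10

Years divisible by 4 in [2032, 2069]: 2032, 2036, 2040, 2044, 2048, 2052, 2056, 2060, 2064, 2068.
No century exceptions apply. Count: 10.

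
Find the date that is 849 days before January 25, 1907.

September 28, 1904

Count 849 days before January 25, 1907:
Day-of-year of September 28, 1904: 272.
Day-of-year of January 25, 1907: 25.
1904 has 366 days, so 366 − 272 = 94 days remain in 1904.
Full years: 1905: 365; 1906: 365. Sum = 730.
Total: 94 + 730 + 25 = 849 days.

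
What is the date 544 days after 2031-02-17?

2032-08-14

Count 544 days after February 17, 2031:
Day-of-year of February 17, 2031: 48.
Day-of-year of August 14, 2032: 227.
2031 has 365 days, so 365 − 48 = 317 days remain in 2031.
Total: 317 + 227 = 544 days.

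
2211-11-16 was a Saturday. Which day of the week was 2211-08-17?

Saturday

Count forward from the earlier date (August 17, 2211) to the later (November 16, 2211):
August 2211: 31 − 17 = 14 days remain.
Then September (30), October (31): 30 + 31 = 61 days.
November 1–16, 2211: 16 days.
Total: 14 + 61 + 16 = 91 days.
91 is a multiple of 7, so 2211-08-17 falls on the same weekday: Saturday.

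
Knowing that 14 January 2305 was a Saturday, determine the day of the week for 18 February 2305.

Saturday

January 2305: 31 − 14 = 17 days remain.
February 1–18, 2305: 18 days (2305 is not a leap year).
Total: 17 + 18 = 35 days.
35 is a multiple of 7, so 18 February 2305 falls on the same weekday: Saturday.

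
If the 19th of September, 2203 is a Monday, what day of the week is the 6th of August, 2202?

Friday

Count forward from the earlier date (August 6, 2202) to the later (September 19, 2203):
August 2202: 31 − 6 = 25 days remain.
Then 12 full months totalling 365 days.
September 1–19, 2203: 19 days.
Total: 25 + 365 + 19 = 409 days.
409 mod 7 = 3, so 3 days before Monday is Friday.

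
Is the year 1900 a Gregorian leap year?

No

1900 is not a leap year (divisible by 100 but not 400).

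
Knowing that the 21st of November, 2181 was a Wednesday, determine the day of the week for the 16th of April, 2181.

Monday

Count forward from the earlier date (April 16, 2181) to the later (November 21, 2181):
April 2181: 30 − 16 = 14 days remain.
Then May (31), June (30), July (31), August (31), September (30), October (31): 31 + 30 + 31 + 31 + 30 + 31 = 184 days.
November 1–21, 2181: 21 days.
Total: 14 + 184 + 21 = 219 days.
219 mod 7 = 2, so 2 days before Wednesday is Monday.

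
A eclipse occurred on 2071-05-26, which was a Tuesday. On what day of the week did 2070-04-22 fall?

Tuesday

Count forward from the earlier date (April 22, 2070) to the later (May 26, 2071):
April 22, 2070 → April 22, 2071: 365 days.
April 2071: 30 − 22 = 8 days remain.
May 1–26, 2071: 26 days.
Residual: 34 days.
Total: 399 days.
399 is a multiple of 7, so 2070-04-22 falls on the same weekday: Tuesday.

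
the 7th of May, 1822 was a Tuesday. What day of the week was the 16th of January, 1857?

Friday

Day-of-year of May 7, 1822: 127.
Day-of-year of January 16, 1857: 16.
1822 has 365 days, so 365 − 127 = 238 days remain in 1822.
Full years 1823–1856: 25 common + 9 leap = 25×365 + 9×366 = 12419 days.
Total: 238 + 12419 + 16 = 12673 days.
12673 mod 7 = 3, so 3 days after Tuesday is Friday.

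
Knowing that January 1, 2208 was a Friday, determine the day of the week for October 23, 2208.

Sunday

January 2208: 31 − 1 = 30 days remain.
Then February 2208 (29), March (31), April (30), May (31), June (30), July (31), August (31), September (30): 29 + 31 + 30 + 31 + 30 + 31 + 31 + 30 = 243 days.
October 1–23, 2208: 23 days.
Total: 30 + 243 + 23 = 296 days.
296 mod 7 = 2, so 2 days after Friday is Sunday.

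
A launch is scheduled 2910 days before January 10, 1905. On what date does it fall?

January 21, 1897

Count 2910 days before January 10, 1905:
Day-of-year of January 21, 1897: 21.
Day-of-year of January 10, 1905: 10.
1897 has 365 days, so 365 − 21 = 344 days remain in 1897.
Full years 1898–1904: 6 common + 1 leap = 6×365 + 1×366 = 2556 days.
Total: 344 + 2556 + 10 = 2910 days.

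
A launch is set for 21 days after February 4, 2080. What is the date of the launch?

February 25, 2080

Count 21 days after February 4, 2080:
Within February 2080: 25 − 4 = 21 days.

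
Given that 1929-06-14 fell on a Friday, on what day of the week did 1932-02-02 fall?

Tuesday

June 14, 1929 → June 14, 1930: 365 days.
June 14, 1930 → June 14, 1931: 365 days.
June 1931: 30 − 14 = 16 days remain.
Then July (31), August (31), September (30), October (31), November (30), December (31), January (31): 31 + 31 + 30 + 31 + 30 + 31 + 31 = 215 days.
February 1–2, 1932: 2 days (1932 is a leap year).
Residual: 233 days.
Total: 963 days.
963 mod 7 = 4, so 4 days after Friday is Tuesday.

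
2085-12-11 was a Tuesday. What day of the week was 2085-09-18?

Tuesday

Count forward from the earlier date (September 18, 2085) to the later (December 11, 2085):
September 2085: 30 − 18 = 12 days remain.
Then October (31), November (30): 31 + 30 = 61 days.
December 1–11, 2085: 11 days.
Total: 12 + 61 + 11 = 84 days.
84 is a multiple of 7, so 2085-09-18 falls on the same weekday: Tuesday.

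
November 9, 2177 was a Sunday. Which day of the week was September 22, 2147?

Friday

Count forward from the earlier date (September 22, 2147) to the later (November 9, 2177):
From September 22, 2147 to September 22, 2177: 30 years, of which 8 contain a Feb 29 — 22×365 + 8×366 = 10958 days.
September 2177: 30 − 22 = 8 days remain.
Then October (31): 31 days.
November 1–9, 2177: 9 days.
Residual: 48 days.
Total: 11006 days.
11006 mod 7 = 2, so 2 days before Sunday is Friday.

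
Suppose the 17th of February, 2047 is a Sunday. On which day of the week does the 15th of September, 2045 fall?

Friday

Count forward from the earlier date (September 15, 2045) to the later (February 17, 2047):
September 2045: 30 − 15 = 15 days remain.
Then 16 full months totalling 488 days.
February 1–17, 2047: 17 days (2047 is not a leap year).
Total: 15 + 488 + 17 = 520 days.
520 mod 7 = 2, so 2 days before Sunday is Friday.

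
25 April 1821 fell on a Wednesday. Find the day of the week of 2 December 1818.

Wednesday

Count forward from the earlier date (December 2, 1818) to the later (April 25, 1821):
Day-of-year of December 2, 1818: 336.
Day-of-year of April 25, 1821: 115.
1818 has 365 days, so 365 − 336 = 29 days remain in 1818.
Full years: 1819: 365; 1820: 366. Sum = 731.
Total: 29 + 731 + 115 = 875 days.
875 is a multiple of 7, so 2 December 1818 falls on the same weekday: Wednesday.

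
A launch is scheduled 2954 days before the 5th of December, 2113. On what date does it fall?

the 3rd of November, 2105

Count 2954 days before December 5, 2113:
Day-of-year of November 3, 2105: 307.
Day-of-year of December 5, 2113: 339.
2105 has 365 days, so 365 − 307 = 58 days remain in 2105.
Full years 2106–2112: 5 common + 2 leap = 5×365 + 2×366 = 2557 days.
Total: 58 + 2557 + 339 = 2954 days.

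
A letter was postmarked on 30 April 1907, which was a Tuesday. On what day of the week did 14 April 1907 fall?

Count forward from the earlier date (April 14, 1907) to the later (April 30, 1907):
Within April 1907: 30 − 14 = 16 days.
16 mod 7 = 2, so 2 days before Tuesday is Sunday.

Sunday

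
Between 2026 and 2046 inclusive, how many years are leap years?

Years divisible by 4 in [2026, 2046]: 2028, 2032, 2036, 2040, 2044.
No century exceptions apply. Count: 5.

5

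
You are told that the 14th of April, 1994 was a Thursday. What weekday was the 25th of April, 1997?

Friday

April 14, 1994 → April 14, 1995: 365 days.
April 14, 1995 → April 14, 1996: 366 days (1996 is a leap year).
April 14, 1996 → April 14, 1997: 365 days.
Within April 1997: 25 − 14 = 11 days.
Total: 1107 days.
1107 mod 7 = 1, so 1 day after Thursday is Friday.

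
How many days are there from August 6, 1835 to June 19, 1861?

From August 6, 1835 to August 6, 1860: 25 years, of which 7 contain a Feb 29 — 18×365 + 7×366 = 9132 days.
August 1860: 31 − 6 = 25 days remain.
Then 9 full months totalling 273 days.
June 1–19, 1861: 19 days.
Residual: 317 days.
Total: 9449 days.

9449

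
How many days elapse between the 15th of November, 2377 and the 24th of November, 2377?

Within November 2377: 24 − 15 = 9 days.

9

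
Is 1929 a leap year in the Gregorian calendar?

1929 is not a leap year.

No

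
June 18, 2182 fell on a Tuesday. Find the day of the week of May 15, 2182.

Count forward from the earlier date (May 15, 2182) to the later (June 18, 2182):
May 2182: 31 − 15 = 16 days remain.
June 1–18, 2182: 18 days.
Total: 16 + 18 = 34 days.
34 mod 7 = 6, so 6 days before Tuesday is Wednesday.

Wednesday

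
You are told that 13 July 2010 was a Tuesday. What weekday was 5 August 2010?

Thursday

July 2010: 31 − 13 = 18 days remain.
August 1–5, 2010: 5 days.
Total: 18 + 5 = 23 days.
23 mod 7 = 2, so 2 days after Tuesday is Thursday.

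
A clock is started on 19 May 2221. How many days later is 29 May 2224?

1106

Day-of-year of May 19, 2221: 139.
Day-of-year of May 29, 2224: 150.
2221 has 365 days, so 365 − 139 = 226 days remain in 2221.
Full years: 2222: 365; 2223: 365. Sum = 730.
Total: 226 + 730 + 150 = 1106 days.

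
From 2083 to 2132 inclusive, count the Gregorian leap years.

12

Years divisible by 4: 2084, 2088, …, 2132 — 13 in all.
Of these, 2100 is divisible by 100 but not 400, so not leap.
Leap years: 13 − 1 = 12.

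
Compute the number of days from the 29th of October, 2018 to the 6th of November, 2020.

Day-of-year of October 29, 2018: 302.
Day-of-year of November 6, 2020: 311.
2018 has 365 days, so 365 − 302 = 63 days remain in 2018.
Full years: 2019: 365. Sum = 365.
Total: 63 + 365 + 311 = 739 days.

739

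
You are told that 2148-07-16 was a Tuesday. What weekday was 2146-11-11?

Friday

Count forward from the earlier date (November 11, 2146) to the later (July 16, 2148):
November 2146: 30 − 11 = 19 days remain.
Then 19 full months totalling 578 days.
July 1–16, 2148: 16 days.
Total: 19 + 578 + 16 = 613 days.
613 mod 7 = 4, so 4 days before Tuesday is Friday.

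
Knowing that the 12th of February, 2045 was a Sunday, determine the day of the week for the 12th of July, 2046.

Thursday

Day-of-year of February 12, 2045: 43.
Day-of-year of July 12, 2046: 193.
2045 has 365 days, so 365 − 43 = 322 days remain in 2045.
Total: 322 + 193 = 515 days.
515 mod 7 = 4, so 4 days after Sunday is Thursday.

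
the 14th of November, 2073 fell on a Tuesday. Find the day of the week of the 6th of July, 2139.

From November 14, 2073 to November 14, 2138: 65 years, of which 15 contain a Feb 29 — 50×365 + 15×366 = 23740 days.
(2100 is not a leap year (divisible by 100 but not 400).)
November 2138: 30 − 14 = 16 days remain.
Then December (31), January (31), February 2139 (28), March (31), April (30), May (31), June (30): 31 + 31 + 28 + 31 + 30 + 31 + 30 = 212 days.
July 1–6, 2139: 6 days.
Residual: 234 days.
Total: 23974 days.
23974 mod 7 = 6, so 6 days after Tuesday is Monday.

Monday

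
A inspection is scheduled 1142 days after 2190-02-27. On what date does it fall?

2193-04-14

Count 1142 days after February 27, 2190:
February 27, 2190 → February 27, 2191: 365 days.
February 27, 2191 → February 27, 2192: 365 days.
February 27, 2192 → February 27, 2193: 366 days (2192 is a leap year).
February 2193: 28 − 27 = 1 day remains (2193 is not a leap year, so February has 28 days).
Then March (31): 31 days.
April 1–14, 2193: 14 days.
Residual: 46 days.
Total: 1142 days.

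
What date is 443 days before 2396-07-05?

2395-04-19

Count 443 days before July 5, 2396:
Day-of-year of April 19, 2395: 109.
Day-of-year of July 5, 2396: 187.
2395 has 365 days, so 365 − 109 = 256 days remain in 2395.
Total: 256 + 187 = 443 days.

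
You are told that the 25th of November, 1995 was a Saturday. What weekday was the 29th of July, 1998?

Wednesday

Day-of-year of November 25, 1995: 329.
Day-of-year of July 29, 1998: 210.
1995 has 365 days, so 365 − 329 = 36 days remain in 1995.
Full years: 1996: 366; 1997: 365. Sum = 731.
Total: 36 + 731 + 210 = 977 days.
977 mod 7 = 4, so 4 days after Saturday is Wednesday.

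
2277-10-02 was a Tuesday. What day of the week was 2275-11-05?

Count forward from the earlier date (November 5, 2275) to the later (October 2, 2277):
November 5, 2275 → November 5, 2276: 366 days (2276 is a leap year).
November 2276: 30 − 5 = 25 days remain.
Then 10 full months totalling 304 days.
October 1–2, 2277: 2 days.
Residual: 331 days.
Total: 697 days.
697 mod 7 = 4, so 4 days before Tuesday is Friday.

Friday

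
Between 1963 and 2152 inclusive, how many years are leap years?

Years divisible by 4: 1964, 1968, …, 2152 — 48 in all.
Of these, 2100 is divisible by 100 but not 400, so not leap.
2000 is divisible by 400, so still leap.
Leap years: 48 − 1 = 47.

47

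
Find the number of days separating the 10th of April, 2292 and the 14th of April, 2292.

Within April 2292: 14 − 10 = 4 days.

4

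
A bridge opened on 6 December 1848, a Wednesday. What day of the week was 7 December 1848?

Within December 1848: 7 − 6 = 1 day.
1 mod 7 = 1, so 1 day after Wednesday is Thursday.

Thursday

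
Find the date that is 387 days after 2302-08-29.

2303-09-20

Count 387 days after August 29, 2302:
August 2302: 31 − 29 = 2 days remain.
Then 12 full months totalling 365 days.
September 1–20, 2303: 20 days.
Total: 2 + 365 + 20 = 387 days.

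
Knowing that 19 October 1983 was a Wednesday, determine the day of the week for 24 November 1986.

Monday

October 19, 1983 → October 19, 1984: 366 days (1984 is a leap year).
October 19, 1984 → October 19, 1985: 365 days.
October 19, 1985 → October 19, 1986: 365 days.
October 1986: 31 − 19 = 12 days remain.
November 1–24, 1986: 24 days.
Residual: 36 days.
Total: 1132 days.
1132 mod 7 = 5, so 5 days after Wednesday is Monday.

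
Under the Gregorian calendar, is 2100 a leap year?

No

2100 is not a leap year (divisible by 100 but not 400).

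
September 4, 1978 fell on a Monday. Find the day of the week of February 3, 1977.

Count forward from the earlier date (February 3, 1977) to the later (September 4, 1978):
February 3, 1977 → February 3, 1978: 365 days.
February 1978: 28 − 3 = 25 days remain (1978 is not a leap year, so February has 28 days).
Then March (31), April (30), May (31), June (30), July (31), August (31): 31 + 30 + 31 + 30 + 31 + 31 = 184 days.
September 1–4, 1978: 4 days.
Residual: 213 days.
Total: 578 days.
578 mod 7 = 4, so 4 days before Monday is Thursday.

Thursday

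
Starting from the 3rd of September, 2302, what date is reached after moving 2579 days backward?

the 11th of August, 2295

Count 2579 days before September 3, 2302:
Day-of-year of August 11, 2295: 223.
Day-of-year of September 3, 2302: 246.
2295 has 365 days, so 365 − 223 = 142 days remain in 2295.
Full years: 2296: 366; 2297: 365; 2298: 365; 2299: 365; 2300: 365; 2301: 365. Sum = 2191.
Total: 142 + 2191 + 246 = 2579 days.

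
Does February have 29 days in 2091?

2091 is not a leap year.

No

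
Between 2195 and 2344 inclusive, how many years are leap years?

36

Years divisible by 4: 2196, 2200, …, 2344 — 38 in all.
Of these, 2200, 2300 are divisible by 100 but not 400, so not leap.
Leap years: 38 − 2 = 36.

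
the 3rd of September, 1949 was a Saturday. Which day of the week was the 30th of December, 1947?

Count forward from the earlier date (December 30, 1947) to the later (September 3, 1949):
December 30, 1947 → December 30, 1948: 366 days (1948 is a leap year).
December 1948: 31 − 30 = 1 day remains.
Then January (31), February 1949 (28), March (31), April (30), May (31), June (30), July (31), August (31): 31 + 28 + 31 + 30 + 31 + 30 + 31 + 31 = 243 days.
September 1–3, 1949: 3 days.
Residual: 247 days.
Total: 613 days.
613 mod 7 = 4, so 4 days before Saturday is Tuesday.

Tuesday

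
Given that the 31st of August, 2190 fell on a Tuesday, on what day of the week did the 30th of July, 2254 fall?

Sunday

From August 31, 2190 to August 31, 2253: 63 years, of which 15 contain a Feb 29 — 48×365 + 15×366 = 23010 days.
(2200 is not a leap year (divisible by 100 but not 400).)
August 2253: 31 − 31 = 0 days remain.
Then 10 full months totalling 303 days.
July 1–30, 2254: 30 days.
Residual: 333 days.
Total: 23343 days.
23343 mod 7 = 5, so 5 days after Tuesday is Sunday.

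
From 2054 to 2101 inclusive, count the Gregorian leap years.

Years divisible by 4 in [2054, 2101]: 2056, 2060, 2064, 2068, 2072, 2076, 2080, 2084, 2088, 2092, 2096, 2100.
Of these, 2100 is divisible by 100 but not 400, so not leap.
Leap years: 12 − 1 = 11.

11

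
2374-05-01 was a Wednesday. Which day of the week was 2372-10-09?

Count forward from the earlier date (October 9, 2372) to the later (May 1, 2374):
October 2372: 31 − 9 = 22 days remain.
Then 18 full months totalling 546 days.
May 1, 2374: 1 day.
Total: 22 + 546 + 1 = 569 days.
569 mod 7 = 2, so 2 days before Wednesday is Monday.

Monday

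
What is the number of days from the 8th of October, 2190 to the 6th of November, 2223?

Day-of-year of October 8, 2190: 281.
Day-of-year of November 6, 2223: 310.
2190 has 365 days, so 365 − 281 = 84 days remain in 2190.
Full years 2191–2222: 25 common + 7 leap = 25×365 + 7×366 = 11687 days.
Total: 84 + 11687 + 310 = 12081 days.

12081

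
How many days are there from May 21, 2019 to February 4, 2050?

11217

Day-of-year of May 21, 2019: 141.
Day-of-year of February 4, 2050: 35.
2019 has 365 days, so 365 − 141 = 224 days remain in 2019.
Full years 2020–2049: 22 common + 8 leap = 22×365 + 8×366 = 10958 days.
Total: 224 + 10958 + 35 = 11217 days.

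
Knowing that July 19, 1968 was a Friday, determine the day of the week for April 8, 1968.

Count forward from the earlier date (April 8, 1968) to the later (July 19, 1968):
April 1968: 30 − 8 = 22 days remain.
Then May (31), June (30): 31 + 30 = 61 days.
July 1–19, 1968: 19 days.
Total: 22 + 61 + 19 = 102 days.
102 mod 7 = 4, so 4 days before Friday is Monday.

Monday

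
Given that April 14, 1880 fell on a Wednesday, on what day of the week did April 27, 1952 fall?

Sunday

From April 14, 1880 to April 14, 1952: 72 years, of which 17 contain a Feb 29 — 55×365 + 17×366 = 26297 days.
(1900 is not a leap year (divisible by 100 but not 400).)
Within April 1952: 27 − 14 = 13 days.
Total: 26310 days.
26310 mod 7 = 4, so 4 days after Wednesday is Sunday.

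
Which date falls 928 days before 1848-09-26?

1846-03-13

Count 928 days before September 26, 1848:
March 13, 1846 → March 13, 1847: 365 days.
March 13, 1847 → March 13, 1848: 366 days (1848 is a leap year).
March 1848: 31 − 13 = 18 days remain.
Then April (30), May (31), June (30), July (31), August (31): 30 + 31 + 30 + 31 + 31 = 153 days.
September 1–26, 1848: 26 days.
Residual: 197 days.
Total: 928 days.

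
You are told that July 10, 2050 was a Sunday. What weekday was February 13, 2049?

Saturday

Count forward from the earlier date (February 13, 2049) to the later (July 10, 2050):
February 13, 2049 → February 13, 2050: 365 days.
February 2050: 28 − 13 = 15 days remain (2050 is not a leap year, so February has 28 days).
Then March (31), April (30), May (31), June (30): 31 + 30 + 31 + 30 = 122 days.
July 1–10, 2050: 10 days.
Residual: 147 days.
Total: 512 days.
512 mod 7 = 1, so 1 day before Sunday is Saturday.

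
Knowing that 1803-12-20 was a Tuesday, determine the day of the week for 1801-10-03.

Saturday

Count forward from the earlier date (October 3, 1801) to the later (December 20, 1803):
Day-of-year of October 3, 1801: 276.
Day-of-year of December 20, 1803: 354.
1801 has 365 days, so 365 − 276 = 89 days remain in 1801.
Full years: 1802: 365. Sum = 365.
Total: 89 + 365 + 354 = 808 days.
808 mod 7 = 3, so 3 days before Tuesday is Saturday.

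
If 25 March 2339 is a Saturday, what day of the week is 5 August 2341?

March 25, 2339 → March 25, 2340: 366 days (2340 is a leap year).
March 25, 2340 → March 25, 2341: 365 days.
March 2341: 31 − 25 = 6 days remain.
Then April (30), May (31), June (30), July (31): 30 + 31 + 30 + 31 = 122 days.
August 1–5, 2341: 5 days.
Residual: 133 days.
Total: 864 days.
864 mod 7 = 3, so 3 days after Saturday is Tuesday.

Tuesday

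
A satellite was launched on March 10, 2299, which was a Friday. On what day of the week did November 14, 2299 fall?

Tuesday

March 2299: 31 − 10 = 21 days remain.
Then April (30), May (31), June (30), July (31), August (31), September (30), October (31): 30 + 31 + 30 + 31 + 31 + 30 + 31 = 214 days.
November 1–14, 2299: 14 days.
Total: 21 + 214 + 14 = 249 days.
249 mod 7 = 4, so 4 days after Friday is Tuesday.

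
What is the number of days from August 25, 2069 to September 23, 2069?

August 2069: 31 − 25 = 6 days remain.
September 1–23, 2069: 23 days.
Total: 6 + 23 = 29 days.

29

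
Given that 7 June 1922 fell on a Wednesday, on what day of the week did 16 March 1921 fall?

Count forward from the earlier date (March 16, 1921) to the later (June 7, 1922):
March 16, 1921 → March 16, 1922: 365 days.
March 1922: 31 − 16 = 15 days remain.
Then April (30), May (31): 30 + 31 = 61 days.
June 1–7, 1922: 7 days.
Residual: 83 days.
Total: 448 days.
448 is a multiple of 7, so 16 March 1921 falls on the same weekday: Wednesday.

Wednesday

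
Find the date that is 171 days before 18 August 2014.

28 February 2014

Count 171 days before August 18, 2014:
February 2014: 28 − 28 = 0 days remain (2014 is not a leap year, so February has 28 days).
Then March (31), April (30), May (31), June (30), July (31): 31 + 30 + 31 + 30 + 31 = 153 days.
August 1–18, 2014: 18 days.
Total: 0 + 153 + 18 = 171 days.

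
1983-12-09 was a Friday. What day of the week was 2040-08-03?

Friday

From December 9, 1983 to December 9, 2039: 56 years, of which 14 contain a Feb 29 — 42×365 + 14×366 = 20454 days.
(2000 is a leap year (divisible by 400).)
December 2039: 31 − 9 = 22 days remain.
Then January (31), February 2040 (29), March (31), April (30), May (31), June (30), July (31): 31 + 29 + 31 + 30 + 31 + 30 + 31 = 213 days.
August 1–3, 2040: 3 days.
Residual: 238 days.
Total: 20692 days.
20692 is a multiple of 7, so 2040-08-03 falls on the same weekday: Friday.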